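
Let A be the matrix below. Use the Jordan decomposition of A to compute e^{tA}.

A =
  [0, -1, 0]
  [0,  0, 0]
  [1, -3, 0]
e^{tA} =
  [1, -t, 0]
  [0, 1, 0]
  [t, -t^2/2 - 3*t, 1]

Strategy: write A = P · J · P⁻¹ where J is a Jordan canonical form, so e^{tA} = P · e^{tJ} · P⁻¹, and e^{tJ} can be computed block-by-block.

A has Jordan form
J =
  [0, 1, 0]
  [0, 0, 1]
  [0, 0, 0]
(up to reordering of blocks).

Per-block formulas:
  For a 3×3 Jordan block J_3(0): exp(t · J_3(0)) = e^(0t)·(I + t·N + (t^2/2)·N^2), where N is the 3×3 nilpotent shift.

After assembling e^{tJ} and conjugating by P, we get:

e^{tA} =
  [1, -t, 0]
  [0, 1, 0]
  [t, -t^2/2 - 3*t, 1]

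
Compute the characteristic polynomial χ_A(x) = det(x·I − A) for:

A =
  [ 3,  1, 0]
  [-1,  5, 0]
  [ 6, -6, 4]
x^3 - 12*x^2 + 48*x - 64

Expanding det(x·I − A) (e.g. by cofactor expansion or by noting that A is similar to its Jordan form J, which has the same characteristic polynomial as A) gives
  χ_A(x) = x^3 - 12*x^2 + 48*x - 64
which factors as (x - 4)^3. The eigenvalues (with algebraic multiplicities) are λ = 4 with multiplicity 3.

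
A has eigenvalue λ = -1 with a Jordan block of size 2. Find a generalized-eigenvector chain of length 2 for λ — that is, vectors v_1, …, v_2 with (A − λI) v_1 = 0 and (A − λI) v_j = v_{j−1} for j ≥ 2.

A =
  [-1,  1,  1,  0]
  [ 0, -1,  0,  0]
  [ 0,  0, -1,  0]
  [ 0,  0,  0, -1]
A Jordan chain for λ = -1 of length 2:
v_1 = (1, 0, 0, 0)ᵀ
v_2 = (0, 1, 0, 0)ᵀ

Let N = A − (-1)·I. We want v_2 with N^2 v_2 = 0 but N^1 v_2 ≠ 0; then v_{j-1} := N · v_j for j = 2, …, 2.

Pick v_2 = (0, 1, 0, 0)ᵀ.
Then v_1 = N · v_2 = (1, 0, 0, 0)ᵀ.

Sanity check: (A − (-1)·I) v_1 = (0, 0, 0, 0)ᵀ = 0. ✓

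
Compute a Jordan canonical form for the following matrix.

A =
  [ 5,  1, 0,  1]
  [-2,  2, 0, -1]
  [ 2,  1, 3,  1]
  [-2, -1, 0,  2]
J_2(3) ⊕ J_1(3) ⊕ J_1(3)

The characteristic polynomial is
  det(x·I − A) = x^4 - 12*x^3 + 54*x^2 - 108*x + 81 = (x - 3)^4

Eigenvalues and multiplicities (the geometric multiplicity of λ is n − rank(A − λI), which equals the number of Jordan blocks for λ):
  λ = 3: algebraic multiplicity = 4, geometric multiplicity = 3

Determining the block sizes for each eigenvalue:
  λ = 3: 3 blocks summing to 4 forces exactly one block of size 2 and the rest size 1 → block sizes [2, 1, 1]

Assembling the blocks gives a Jordan form
J =
  [3, 1, 0, 0]
  [0, 3, 0, 0]
  [0, 0, 3, 0]
  [0, 0, 0, 3]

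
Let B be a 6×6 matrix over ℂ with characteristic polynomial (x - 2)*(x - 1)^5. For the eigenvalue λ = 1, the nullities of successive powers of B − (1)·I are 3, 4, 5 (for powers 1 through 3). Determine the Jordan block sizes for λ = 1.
Block sizes for λ = 1: [3, 1, 1]

From the dimensions of kernels of powers, the number of Jordan blocks of size at least j is d_j − d_{j−1} where d_j = dim ker(N^j) (with d_0 = 0). Computing the differences gives [3, 1, 1].
The number of blocks of size exactly k is (#blocks of size ≥ k) − (#blocks of size ≥ k + 1), so the partition is: 2 block(s) of size 1, 1 block(s) of size 3.
In nonincreasing order the block sizes are [3, 1, 1].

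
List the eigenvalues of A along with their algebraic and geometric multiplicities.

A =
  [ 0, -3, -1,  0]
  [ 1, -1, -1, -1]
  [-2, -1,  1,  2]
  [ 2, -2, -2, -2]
λ = -1: alg = 2, geom = 1; λ = 0: alg = 2, geom = 2

Step 1 — factor the characteristic polynomial to read off the algebraic multiplicities:
  χ_A(x) = x^2*(x + 1)^2

Step 2 — compute geometric multiplicities via the rank-nullity identity g(λ) = n − rank(A − λI):
  rank(A − (-1)·I) = 3, so dim ker(A − (-1)·I) = n − 3 = 1
  rank(A − (0)·I) = 2, so dim ker(A − (0)·I) = n − 2 = 2

Summary:
  λ = -1: algebraic multiplicity = 2, geometric multiplicity = 1
  λ = 0: algebraic multiplicity = 2, geometric multiplicity = 2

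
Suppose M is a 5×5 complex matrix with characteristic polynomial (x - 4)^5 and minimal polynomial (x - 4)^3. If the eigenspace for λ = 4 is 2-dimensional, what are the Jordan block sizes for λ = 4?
Block sizes for λ = 4: [3, 2]

Step 1 — from the characteristic polynomial, algebraic multiplicity of λ = 4 is 5. From dim ker(M − (4)·I) = 2, there are exactly 2 Jordan blocks for λ = 4.
Step 2 — from the minimal polynomial, the factor (x − 4)^3 tells us the largest block for λ = 4 has size 3.
Step 3 — with total size 5, 2 blocks, and largest block 3, the block sizes (in nonincreasing order) are [3, 2].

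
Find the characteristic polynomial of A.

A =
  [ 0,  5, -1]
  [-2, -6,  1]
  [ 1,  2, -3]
x^3 + 9*x^2 + 27*x + 27

Expanding det(x·I − A) (e.g. by cofactor expansion or by noting that A is similar to its Jordan form J, which has the same characteristic polynomial as A) gives
  χ_A(x) = x^3 + 9*x^2 + 27*x + 27
which factors as (x + 3)^3. The eigenvalues (with algebraic multiplicities) are λ = -3 with multiplicity 3.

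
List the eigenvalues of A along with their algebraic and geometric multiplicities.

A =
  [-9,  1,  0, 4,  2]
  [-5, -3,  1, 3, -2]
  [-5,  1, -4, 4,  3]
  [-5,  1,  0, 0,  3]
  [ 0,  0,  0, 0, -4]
λ = -4: alg = 5, geom = 2

Step 1 — factor the characteristic polynomial to read off the algebraic multiplicities:
  χ_A(x) = (x + 4)^5

Step 2 — compute geometric multiplicities via the rank-nullity identity g(λ) = n − rank(A − λI):
  rank(A − (-4)·I) = 3, so dim ker(A − (-4)·I) = n − 3 = 2

Summary:
  λ = -4: algebraic multiplicity = 5, geometric multiplicity = 2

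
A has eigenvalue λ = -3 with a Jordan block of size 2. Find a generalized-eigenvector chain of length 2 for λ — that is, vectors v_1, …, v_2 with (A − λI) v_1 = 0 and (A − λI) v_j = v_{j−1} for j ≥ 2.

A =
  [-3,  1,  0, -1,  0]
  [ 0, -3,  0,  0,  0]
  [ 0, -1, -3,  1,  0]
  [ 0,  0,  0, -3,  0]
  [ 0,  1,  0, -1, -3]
A Jordan chain for λ = -3 of length 2:
v_1 = (1, 0, -1, 0, 1)ᵀ
v_2 = (0, 1, 0, 0, 0)ᵀ

Let N = A − (-3)·I. We want v_2 with N^2 v_2 = 0 but N^1 v_2 ≠ 0; then v_{j-1} := N · v_j for j = 2, …, 2.

Pick v_2 = (0, 1, 0, 0, 0)ᵀ.
Then v_1 = N · v_2 = (1, 0, -1, 0, 1)ᵀ.

Sanity check: (A − (-3)·I) v_1 = (0, 0, 0, 0, 0)ᵀ = 0. ✓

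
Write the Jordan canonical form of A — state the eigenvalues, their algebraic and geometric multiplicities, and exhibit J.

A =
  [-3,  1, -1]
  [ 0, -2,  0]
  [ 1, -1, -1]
J_2(-2) ⊕ J_1(-2)

The characteristic polynomial is
  det(x·I − A) = x^3 + 6*x^2 + 12*x + 8 = (x + 2)^3

Eigenvalues and multiplicities (the geometric multiplicity of λ is n − rank(A − λI), which equals the number of Jordan blocks for λ):
  λ = -2: algebraic multiplicity = 3, geometric multiplicity = 2

Determining the block sizes for each eigenvalue:
  λ = -2: 2 blocks summing to 3 forces exactly one block of size 2 and the rest size 1 → block sizes [2, 1]

Assembling the blocks gives a Jordan form
J =
  [-2,  1,  0]
  [ 0, -2,  0]
  [ 0,  0, -2]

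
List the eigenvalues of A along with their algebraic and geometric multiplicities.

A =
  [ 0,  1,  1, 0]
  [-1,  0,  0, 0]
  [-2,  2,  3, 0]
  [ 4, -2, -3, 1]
λ = 1: alg = 4, geom = 2

Step 1 — factor the characteristic polynomial to read off the algebraic multiplicities:
  χ_A(x) = (x - 1)^4

Step 2 — compute geometric multiplicities via the rank-nullity identity g(λ) = n − rank(A − λI):
  rank(A − (1)·I) = 2, so dim ker(A − (1)·I) = n − 2 = 2

Summary:
  λ = 1: algebraic multiplicity = 4, geometric multiplicity = 2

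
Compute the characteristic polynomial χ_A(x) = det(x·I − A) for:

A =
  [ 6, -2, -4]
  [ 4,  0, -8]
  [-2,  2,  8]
x^3 - 14*x^2 + 64*x - 96

Expanding det(x·I − A) (e.g. by cofactor expansion or by noting that A is similar to its Jordan form J, which has the same characteristic polynomial as A) gives
  χ_A(x) = x^3 - 14*x^2 + 64*x - 96
which factors as (x - 6)*(x - 4)^2. The eigenvalues (with algebraic multiplicities) are λ = 4 with multiplicity 2, λ = 6 with multiplicity 1.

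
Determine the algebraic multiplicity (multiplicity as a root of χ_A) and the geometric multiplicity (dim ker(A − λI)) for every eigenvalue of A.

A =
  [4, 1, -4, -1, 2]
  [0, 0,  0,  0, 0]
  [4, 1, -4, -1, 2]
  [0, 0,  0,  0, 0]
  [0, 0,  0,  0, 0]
λ = 0: alg = 5, geom = 4

Step 1 — factor the characteristic polynomial to read off the algebraic multiplicities:
  χ_A(x) = x^5

Step 2 — compute geometric multiplicities via the rank-nullity identity g(λ) = n − rank(A − λI):
  rank(A − (0)·I) = 1, so dim ker(A − (0)·I) = n − 1 = 4

Summary:
  λ = 0: algebraic multiplicity = 5, geometric multiplicity = 4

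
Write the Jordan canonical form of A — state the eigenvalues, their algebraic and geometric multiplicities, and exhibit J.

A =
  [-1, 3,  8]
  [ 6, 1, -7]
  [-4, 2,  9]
J_3(3)

The characteristic polynomial is
  det(x·I − A) = x^3 - 9*x^2 + 27*x - 27 = (x - 3)^3

Eigenvalues and multiplicities (the geometric multiplicity of λ is n − rank(A − λI), which equals the number of Jordan blocks for λ):
  λ = 3: algebraic multiplicity = 3, geometric multiplicity = 1

Determining the block sizes for each eigenvalue:
  λ = 3: one block (gm = 1), so the single block has size am = 3 → block sizes [3]

Assembling the blocks gives a Jordan form
J =
  [3, 1, 0]
  [0, 3, 1]
  [0, 0, 3]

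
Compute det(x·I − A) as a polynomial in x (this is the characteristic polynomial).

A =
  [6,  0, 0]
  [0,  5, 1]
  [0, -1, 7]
x^3 - 18*x^2 + 108*x - 216

Expanding det(x·I − A) (e.g. by cofactor expansion or by noting that A is similar to its Jordan form J, which has the same characteristic polynomial as A) gives
  χ_A(x) = x^3 - 18*x^2 + 108*x - 216
which factors as (x - 6)^3. The eigenvalues (with algebraic multiplicities) are λ = 6 with multiplicity 3.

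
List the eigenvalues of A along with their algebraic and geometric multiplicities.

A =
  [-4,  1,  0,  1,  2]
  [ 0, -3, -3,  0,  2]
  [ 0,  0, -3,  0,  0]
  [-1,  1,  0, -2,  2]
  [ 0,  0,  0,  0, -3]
λ = -3: alg = 5, geom = 3

Step 1 — factor the characteristic polynomial to read off the algebraic multiplicities:
  χ_A(x) = (x + 3)^5

Step 2 — compute geometric multiplicities via the rank-nullity identity g(λ) = n − rank(A − λI):
  rank(A − (-3)·I) = 2, so dim ker(A − (-3)·I) = n − 2 = 3

Summary:
  λ = -3: algebraic multiplicity = 5, geometric multiplicity = 3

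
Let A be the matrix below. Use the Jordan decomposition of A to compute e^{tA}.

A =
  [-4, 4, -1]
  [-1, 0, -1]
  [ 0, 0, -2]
e^{tA} =
  [-2*t*exp(-2*t) + exp(-2*t), 4*t*exp(-2*t), -t^2*exp(-2*t) - t*exp(-2*t)]
  [-t*exp(-2*t), 2*t*exp(-2*t) + exp(-2*t), -t^2*exp(-2*t)/2 - t*exp(-2*t)]
  [0, 0, exp(-2*t)]

Strategy: write A = P · J · P⁻¹ where J is a Jordan canonical form, so e^{tA} = P · e^{tJ} · P⁻¹, and e^{tJ} can be computed block-by-block.

A has Jordan form
J =
  [-2,  1,  0]
  [ 0, -2,  1]
  [ 0,  0, -2]
(up to reordering of blocks).

Per-block formulas:
  For a 3×3 Jordan block J_3(-2): exp(t · J_3(-2)) = e^(-2t)·(I + t·N + (t^2/2)·N^2), where N is the 3×3 nilpotent shift.

After assembling e^{tJ} and conjugating by P, we get:

e^{tA} =
  [-2*t*exp(-2*t) + exp(-2*t), 4*t*exp(-2*t), -t^2*exp(-2*t) - t*exp(-2*t)]
  [-t*exp(-2*t), 2*t*exp(-2*t) + exp(-2*t), -t^2*exp(-2*t)/2 - t*exp(-2*t)]
  [0, 0, exp(-2*t)]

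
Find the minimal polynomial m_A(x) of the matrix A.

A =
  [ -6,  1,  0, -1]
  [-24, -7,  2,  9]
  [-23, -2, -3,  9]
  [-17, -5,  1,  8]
x^4 + 8*x^3 - 128*x - 256

The characteristic polynomial is χ_A(x) = (x - 4)*(x + 4)^3, so the eigenvalues are known. The minimal polynomial is
  m_A(x) = Π_λ (x − λ)^{k_λ}
where k_λ is the size of the *largest* Jordan block for λ (equivalently, the smallest k with (A − λI)^k v = 0 for every generalised eigenvector v of λ).

  λ = -4: largest Jordan block has size 3, contributing (x + 4)^3
  λ = 4: largest Jordan block has size 1, contributing (x − 4)

So m_A(x) = (x - 4)*(x + 4)^3 = x^4 + 8*x^3 - 128*x - 256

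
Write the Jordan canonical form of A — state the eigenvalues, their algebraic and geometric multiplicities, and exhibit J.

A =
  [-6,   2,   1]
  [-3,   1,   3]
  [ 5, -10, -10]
J_2(-5) ⊕ J_1(-5)

The characteristic polynomial is
  det(x·I − A) = x^3 + 15*x^2 + 75*x + 125 = (x + 5)^3

Eigenvalues and multiplicities (the geometric multiplicity of λ is n − rank(A − λI), which equals the number of Jordan blocks for λ):
  λ = -5: algebraic multiplicity = 3, geometric multiplicity = 2

Determining the block sizes for each eigenvalue:
  λ = -5: 2 blocks summing to 3 forces exactly one block of size 2 and the rest size 1 → block sizes [2, 1]

Assembling the blocks gives a Jordan form
J =
  [-5,  1,  0]
  [ 0, -5,  0]
  [ 0,  0, -5]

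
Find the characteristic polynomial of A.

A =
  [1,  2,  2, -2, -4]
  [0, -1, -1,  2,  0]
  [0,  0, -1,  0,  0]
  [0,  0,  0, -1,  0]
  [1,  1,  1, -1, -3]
x^5 + 5*x^4 + 10*x^3 + 10*x^2 + 5*x + 1

Expanding det(x·I − A) (e.g. by cofactor expansion or by noting that A is similar to its Jordan form J, which has the same characteristic polynomial as A) gives
  χ_A(x) = x^5 + 5*x^4 + 10*x^3 + 10*x^2 + 5*x + 1
which factors as (x + 1)^5. The eigenvalues (with algebraic multiplicities) are λ = -1 with multiplicity 5.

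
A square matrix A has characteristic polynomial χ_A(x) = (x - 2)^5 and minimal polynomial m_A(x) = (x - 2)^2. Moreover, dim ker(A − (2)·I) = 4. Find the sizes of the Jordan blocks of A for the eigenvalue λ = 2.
Block sizes for λ = 2: [2, 1, 1, 1]

Step 1 — from the characteristic polynomial, algebraic multiplicity of λ = 2 is 5. From dim ker(A − (2)·I) = 4, there are exactly 4 Jordan blocks for λ = 2.
Step 2 — from the minimal polynomial, the factor (x − 2)^2 tells us the largest block for λ = 2 has size 2.
Step 3 — with total size 5, 4 blocks, and largest block 2, the block sizes (in nonincreasing order) are [2, 1, 1, 1].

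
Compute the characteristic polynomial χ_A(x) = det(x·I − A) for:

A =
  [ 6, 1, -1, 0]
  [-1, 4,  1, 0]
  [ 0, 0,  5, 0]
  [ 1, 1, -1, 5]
x^4 - 20*x^3 + 150*x^2 - 500*x + 625

Expanding det(x·I − A) (e.g. by cofactor expansion or by noting that A is similar to its Jordan form J, which has the same characteristic polynomial as A) gives
  χ_A(x) = x^4 - 20*x^3 + 150*x^2 - 500*x + 625
which factors as (x - 5)^4. The eigenvalues (with algebraic multiplicities) are λ = 5 with multiplicity 4.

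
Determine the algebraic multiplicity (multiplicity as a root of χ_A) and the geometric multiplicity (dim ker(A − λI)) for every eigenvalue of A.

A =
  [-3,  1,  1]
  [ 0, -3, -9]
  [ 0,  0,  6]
λ = -3: alg = 2, geom = 1; λ = 6: alg = 1, geom = 1

Step 1 — factor the characteristic polynomial to read off the algebraic multiplicities:
  χ_A(x) = (x - 6)*(x + 3)^2

Step 2 — compute geometric multiplicities via the rank-nullity identity g(λ) = n − rank(A − λI):
  rank(A − (-3)·I) = 2, so dim ker(A − (-3)·I) = n − 2 = 1
  rank(A − (6)·I) = 2, so dim ker(A − (6)·I) = n − 2 = 1

Summary:
  λ = -3: algebraic multiplicity = 2, geometric multiplicity = 1
  λ = 6: algebraic multiplicity = 1, geometric multiplicity = 1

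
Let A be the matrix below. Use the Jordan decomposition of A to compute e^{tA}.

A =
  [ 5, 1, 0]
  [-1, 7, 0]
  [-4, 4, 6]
e^{tA} =
  [-t*exp(6*t) + exp(6*t), t*exp(6*t), 0]
  [-t*exp(6*t), t*exp(6*t) + exp(6*t), 0]
  [-4*t*exp(6*t), 4*t*exp(6*t), exp(6*t)]

Strategy: write A = P · J · P⁻¹ where J is a Jordan canonical form, so e^{tA} = P · e^{tJ} · P⁻¹, and e^{tJ} can be computed block-by-block.

A has Jordan form
J =
  [6, 1, 0]
  [0, 6, 0]
  [0, 0, 6]
(up to reordering of blocks).

Per-block formulas:
  For a 2×2 Jordan block J_2(6): exp(t · J_2(6)) = e^(6t)·(I + t·N), where N is the 2×2 nilpotent shift.
  For a 1×1 block at λ = 6: exp(t · [6]) = [e^(6t)].

After assembling e^{tJ} and conjugating by P, we get:

e^{tA} =
  [-t*exp(6*t) + exp(6*t), t*exp(6*t), 0]
  [-t*exp(6*t), t*exp(6*t) + exp(6*t), 0]
  [-4*t*exp(6*t), 4*t*exp(6*t), exp(6*t)]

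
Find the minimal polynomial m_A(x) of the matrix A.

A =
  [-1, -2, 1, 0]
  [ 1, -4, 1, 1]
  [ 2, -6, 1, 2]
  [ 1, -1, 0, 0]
x^2 + 2*x + 1

The characteristic polynomial is χ_A(x) = (x + 1)^4, so the eigenvalues are known. The minimal polynomial is
  m_A(x) = Π_λ (x − λ)^{k_λ}
where k_λ is the size of the *largest* Jordan block for λ (equivalently, the smallest k with (A − λI)^k v = 0 for every generalised eigenvector v of λ).

  λ = -1: largest Jordan block has size 2, contributing (x + 1)^2

So m_A(x) = (x + 1)^2 = x^2 + 2*x + 1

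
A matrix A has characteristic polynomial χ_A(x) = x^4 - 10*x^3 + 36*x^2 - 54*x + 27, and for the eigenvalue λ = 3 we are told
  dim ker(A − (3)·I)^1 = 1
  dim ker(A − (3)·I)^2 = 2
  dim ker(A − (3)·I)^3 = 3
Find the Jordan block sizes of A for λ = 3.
Block sizes for λ = 3: [3]

From the dimensions of kernels of powers, the number of Jordan blocks of size at least j is d_j − d_{j−1} where d_j = dim ker(N^j) (with d_0 = 0). Computing the differences gives [1, 1, 1].
The number of blocks of size exactly k is (#blocks of size ≥ k) − (#blocks of size ≥ k + 1), so the partition is: 1 block(s) of size 3.
In nonincreasing order the block sizes are [3].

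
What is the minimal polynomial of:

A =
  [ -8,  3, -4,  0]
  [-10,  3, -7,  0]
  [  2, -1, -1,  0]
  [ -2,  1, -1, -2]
x^3 + 6*x^2 + 12*x + 8

The characteristic polynomial is χ_A(x) = (x + 2)^4, so the eigenvalues are known. The minimal polynomial is
  m_A(x) = Π_λ (x − λ)^{k_λ}
where k_λ is the size of the *largest* Jordan block for λ (equivalently, the smallest k with (A − λI)^k v = 0 for every generalised eigenvector v of λ).

  λ = -2: largest Jordan block has size 3, contributing (x + 2)^3

So m_A(x) = (x + 2)^3 = x^3 + 6*x^2 + 12*x + 8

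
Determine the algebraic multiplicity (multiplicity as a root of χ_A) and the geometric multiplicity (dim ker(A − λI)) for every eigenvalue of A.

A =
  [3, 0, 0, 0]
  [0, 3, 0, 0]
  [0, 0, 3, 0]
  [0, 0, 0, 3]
λ = 3: alg = 4, geom = 4

Step 1 — factor the characteristic polynomial to read off the algebraic multiplicities:
  χ_A(x) = (x - 3)^4

Step 2 — compute geometric multiplicities via the rank-nullity identity g(λ) = n − rank(A − λI):
  rank(A − (3)·I) = 0, so dim ker(A − (3)·I) = n − 0 = 4

Summary:
  λ = 3: algebraic multiplicity = 4, geometric multiplicity = 4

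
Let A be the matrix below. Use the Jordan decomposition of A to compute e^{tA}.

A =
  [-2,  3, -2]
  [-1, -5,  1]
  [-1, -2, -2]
e^{tA} =
  [t*exp(-3*t) + exp(-3*t), t^2*exp(-3*t)/2 + 3*t*exp(-3*t), -t^2*exp(-3*t)/2 - 2*t*exp(-3*t)]
  [-t*exp(-3*t), -t^2*exp(-3*t)/2 - 2*t*exp(-3*t) + exp(-3*t), t^2*exp(-3*t)/2 + t*exp(-3*t)]
  [-t*exp(-3*t), -t^2*exp(-3*t)/2 - 2*t*exp(-3*t), t^2*exp(-3*t)/2 + t*exp(-3*t) + exp(-3*t)]

Strategy: write A = P · J · P⁻¹ where J is a Jordan canonical form, so e^{tA} = P · e^{tJ} · P⁻¹, and e^{tJ} can be computed block-by-block.

A has Jordan form
J =
  [-3,  1,  0]
  [ 0, -3,  1]
  [ 0,  0, -3]
(up to reordering of blocks).

Per-block formulas:
  For a 3×3 Jordan block J_3(-3): exp(t · J_3(-3)) = e^(-3t)·(I + t·N + (t^2/2)·N^2), where N is the 3×3 nilpotent shift.

After assembling e^{tJ} and conjugating by P, we get:

e^{tA} =
  [t*exp(-3*t) + exp(-3*t), t^2*exp(-3*t)/2 + 3*t*exp(-3*t), -t^2*exp(-3*t)/2 - 2*t*exp(-3*t)]
  [-t*exp(-3*t), -t^2*exp(-3*t)/2 - 2*t*exp(-3*t) + exp(-3*t), t^2*exp(-3*t)/2 + t*exp(-3*t)]
  [-t*exp(-3*t), -t^2*exp(-3*t)/2 - 2*t*exp(-3*t), t^2*exp(-3*t)/2 + t*exp(-3*t) + exp(-3*t)]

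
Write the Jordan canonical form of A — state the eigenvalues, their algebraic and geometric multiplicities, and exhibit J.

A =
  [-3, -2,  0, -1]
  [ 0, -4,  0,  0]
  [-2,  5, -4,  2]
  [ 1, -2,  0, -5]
J_2(-4) ⊕ J_2(-4)

The characteristic polynomial is
  det(x·I − A) = x^4 + 16*x^3 + 96*x^2 + 256*x + 256 = (x + 4)^4

Eigenvalues and multiplicities (the geometric multiplicity of λ is n − rank(A − λI), which equals the number of Jordan blocks for λ):
  λ = -4: algebraic multiplicity = 4, geometric multiplicity = 2

Determining the block sizes for each eigenvalue:
  λ = -4: with am = 4 and gm = 2, the partition is not yet determined (e.g. several partitions of 4 into 2 parts exist). Let N = A − (-4)·I. Computing rank(N^1) = 2, rank(N^2) = 0; the number of blocks of size ≥ j is rank(N^{j−1}) − rank(N^j), giving [2, 2]. So we have 2 block(s) of size 2 → block sizes [2, 2]

Assembling the blocks gives a Jordan form
J =
  [-4,  1,  0,  0]
  [ 0, -4,  0,  0]
  [ 0,  0, -4,  1]
  [ 0,  0,  0, -4]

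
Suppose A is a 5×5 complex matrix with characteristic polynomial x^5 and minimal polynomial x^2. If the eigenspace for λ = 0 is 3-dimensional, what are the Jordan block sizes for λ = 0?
Block sizes for λ = 0: [2, 2, 1]

Step 1 — from the characteristic polynomial, algebraic multiplicity of λ = 0 is 5. From dim ker(A − (0)·I) = 3, there are exactly 3 Jordan blocks for λ = 0.
Step 2 — from the minimal polynomial, the factor (x − 0)^2 tells us the largest block for λ = 0 has size 2.
Step 3 — with total size 5, 3 blocks, and largest block 2, the block sizes (in nonincreasing order) are [2, 2, 1].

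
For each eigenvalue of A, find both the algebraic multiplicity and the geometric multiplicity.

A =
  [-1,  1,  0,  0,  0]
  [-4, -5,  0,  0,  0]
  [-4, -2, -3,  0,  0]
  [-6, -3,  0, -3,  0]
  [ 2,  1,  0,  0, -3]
λ = -3: alg = 5, geom = 4

Step 1 — factor the characteristic polynomial to read off the algebraic multiplicities:
  χ_A(x) = (x + 3)^5

Step 2 — compute geometric multiplicities via the rank-nullity identity g(λ) = n − rank(A − λI):
  rank(A − (-3)·I) = 1, so dim ker(A − (-3)·I) = n − 1 = 4

Summary:
  λ = -3: algebraic multiplicity = 5, geometric multiplicity = 4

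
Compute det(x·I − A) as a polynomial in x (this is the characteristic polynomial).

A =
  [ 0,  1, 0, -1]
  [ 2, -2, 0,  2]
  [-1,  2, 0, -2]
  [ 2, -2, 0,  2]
x^4

Expanding det(x·I − A) (e.g. by cofactor expansion or by noting that A is similar to its Jordan form J, which has the same characteristic polynomial as A) gives
  χ_A(x) = x^4
which factors as x^4. The eigenvalues (with algebraic multiplicities) are λ = 0 with multiplicity 4.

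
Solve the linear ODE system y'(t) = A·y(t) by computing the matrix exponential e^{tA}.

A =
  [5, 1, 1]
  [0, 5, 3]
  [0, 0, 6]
e^{tA} =
  [exp(5*t), t*exp(5*t), -3*t*exp(5*t) + 4*exp(6*t) - 4*exp(5*t)]
  [0, exp(5*t), 3*exp(6*t) - 3*exp(5*t)]
  [0, 0, exp(6*t)]

Strategy: write A = P · J · P⁻¹ where J is a Jordan canonical form, so e^{tA} = P · e^{tJ} · P⁻¹, and e^{tJ} can be computed block-by-block.

A has Jordan form
J =
  [5, 1, 0]
  [0, 5, 0]
  [0, 0, 6]
(up to reordering of blocks).

Per-block formulas:
  For a 2×2 Jordan block J_2(5): exp(t · J_2(5)) = e^(5t)·(I + t·N), where N is the 2×2 nilpotent shift.
  For a 1×1 block at λ = 6: exp(t · [6]) = [e^(6t)].

After assembling e^{tJ} and conjugating by P, we get:

e^{tA} =
  [exp(5*t), t*exp(5*t), -3*t*exp(5*t) + 4*exp(6*t) - 4*exp(5*t)]
  [0, exp(5*t), 3*exp(6*t) - 3*exp(5*t)]
  [0, 0, exp(6*t)]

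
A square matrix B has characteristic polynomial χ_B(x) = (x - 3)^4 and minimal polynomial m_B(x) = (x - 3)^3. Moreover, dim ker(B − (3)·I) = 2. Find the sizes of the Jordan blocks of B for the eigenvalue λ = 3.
Block sizes for λ = 3: [3, 1]

Step 1 — from the characteristic polynomial, algebraic multiplicity of λ = 3 is 4. From dim ker(B − (3)·I) = 2, there are exactly 2 Jordan blocks for λ = 3.
Step 2 — from the minimal polynomial, the factor (x − 3)^3 tells us the largest block for λ = 3 has size 3.
Step 3 — with total size 4, 2 blocks, and largest block 3, the block sizes (in nonincreasing order) are [3, 1].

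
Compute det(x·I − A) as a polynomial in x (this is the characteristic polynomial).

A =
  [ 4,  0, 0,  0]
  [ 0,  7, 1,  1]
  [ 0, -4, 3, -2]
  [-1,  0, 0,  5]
x^4 - 19*x^3 + 135*x^2 - 425*x + 500

Expanding det(x·I − A) (e.g. by cofactor expansion or by noting that A is similar to its Jordan form J, which has the same characteristic polynomial as A) gives
  χ_A(x) = x^4 - 19*x^3 + 135*x^2 - 425*x + 500
which factors as (x - 5)^3*(x - 4). The eigenvalues (with algebraic multiplicities) are λ = 4 with multiplicity 1, λ = 5 with multiplicity 3.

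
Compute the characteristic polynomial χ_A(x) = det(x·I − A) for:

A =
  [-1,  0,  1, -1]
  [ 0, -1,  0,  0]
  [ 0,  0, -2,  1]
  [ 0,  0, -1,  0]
x^4 + 4*x^3 + 6*x^2 + 4*x + 1

Expanding det(x·I − A) (e.g. by cofactor expansion or by noting that A is similar to its Jordan form J, which has the same characteristic polynomial as A) gives
  χ_A(x) = x^4 + 4*x^3 + 6*x^2 + 4*x + 1
which factors as (x + 1)^4. The eigenvalues (with algebraic multiplicities) are λ = -1 with multiplicity 4.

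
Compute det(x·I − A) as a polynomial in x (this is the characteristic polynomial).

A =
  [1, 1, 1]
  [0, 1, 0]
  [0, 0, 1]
x^3 - 3*x^2 + 3*x - 1

Expanding det(x·I − A) (e.g. by cofactor expansion or by noting that A is similar to its Jordan form J, which has the same characteristic polynomial as A) gives
  χ_A(x) = x^3 - 3*x^2 + 3*x - 1
which factors as (x - 1)^3. The eigenvalues (with algebraic multiplicities) are λ = 1 with multiplicity 3.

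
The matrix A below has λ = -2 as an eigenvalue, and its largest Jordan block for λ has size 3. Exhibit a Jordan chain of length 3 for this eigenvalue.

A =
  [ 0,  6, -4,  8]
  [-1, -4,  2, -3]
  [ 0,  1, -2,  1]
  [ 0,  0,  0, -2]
A Jordan chain for λ = -2 of length 3:
v_1 = (-2, 0, -1, 0)ᵀ
v_2 = (2, -1, 0, 0)ᵀ
v_3 = (1, 0, 0, 0)ᵀ

Let N = A − (-2)·I. We want v_3 with N^3 v_3 = 0 but N^2 v_3 ≠ 0; then v_{j-1} := N · v_j for j = 3, …, 2.

Pick v_3 = (1, 0, 0, 0)ᵀ.
Then v_2 = N · v_3 = (2, -1, 0, 0)ᵀ.
Then v_1 = N · v_2 = (-2, 0, -1, 0)ᵀ.

Sanity check: (A − (-2)·I) v_1 = (0, 0, 0, 0)ᵀ = 0. ✓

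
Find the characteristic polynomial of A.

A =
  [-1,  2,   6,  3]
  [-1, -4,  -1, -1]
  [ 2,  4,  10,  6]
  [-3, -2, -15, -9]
x^4 + 4*x^3 - 16*x - 16

Expanding det(x·I − A) (e.g. by cofactor expansion or by noting that A is similar to its Jordan form J, which has the same characteristic polynomial as A) gives
  χ_A(x) = x^4 + 4*x^3 - 16*x - 16
which factors as (x - 2)*(x + 2)^3. The eigenvalues (with algebraic multiplicities) are λ = -2 with multiplicity 3, λ = 2 with multiplicity 1.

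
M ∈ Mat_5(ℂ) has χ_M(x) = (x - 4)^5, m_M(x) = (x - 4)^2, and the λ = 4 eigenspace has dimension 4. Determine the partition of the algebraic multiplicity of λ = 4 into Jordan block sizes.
Block sizes for λ = 4: [2, 1, 1, 1]

Step 1 — from the characteristic polynomial, algebraic multiplicity of λ = 4 is 5. From dim ker(M − (4)·I) = 4, there are exactly 4 Jordan blocks for λ = 4.
Step 2 — from the minimal polynomial, the factor (x − 4)^2 tells us the largest block for λ = 4 has size 2.
Step 3 — with total size 5, 4 blocks, and largest block 2, the block sizes (in nonincreasing order) are [2, 1, 1, 1].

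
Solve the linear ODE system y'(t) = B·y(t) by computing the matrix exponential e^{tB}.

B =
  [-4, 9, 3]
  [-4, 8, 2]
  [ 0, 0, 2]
e^{tB} =
  [-6*t*exp(2*t) + exp(2*t), 9*t*exp(2*t), 3*t*exp(2*t)]
  [-4*t*exp(2*t), 6*t*exp(2*t) + exp(2*t), 2*t*exp(2*t)]
  [0, 0, exp(2*t)]

Strategy: write B = P · J · P⁻¹ where J is a Jordan canonical form, so e^{tB} = P · e^{tJ} · P⁻¹, and e^{tJ} can be computed block-by-block.

B has Jordan form
J =
  [2, 1, 0]
  [0, 2, 0]
  [0, 0, 2]
(up to reordering of blocks).

Per-block formulas:
  For a 1×1 block at λ = 2: exp(t · [2]) = [e^(2t)].
  For a 2×2 Jordan block J_2(2): exp(t · J_2(2)) = e^(2t)·(I + t·N), where N is the 2×2 nilpotent shift.

After assembling e^{tJ} and conjugating by P, we get:

e^{tB} =
  [-6*t*exp(2*t) + exp(2*t), 9*t*exp(2*t), 3*t*exp(2*t)]
  [-4*t*exp(2*t), 6*t*exp(2*t) + exp(2*t), 2*t*exp(2*t)]
  [0, 0, exp(2*t)]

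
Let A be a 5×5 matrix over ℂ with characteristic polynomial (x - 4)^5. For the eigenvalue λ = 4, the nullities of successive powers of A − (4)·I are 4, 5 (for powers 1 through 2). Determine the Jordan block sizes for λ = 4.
Block sizes for λ = 4: [2, 1, 1, 1]

From the dimensions of kernels of powers, the number of Jordan blocks of size at least j is d_j − d_{j−1} where d_j = dim ker(N^j) (with d_0 = 0). Computing the differences gives [4, 1].
The number of blocks of size exactly k is (#blocks of size ≥ k) − (#blocks of size ≥ k + 1), so the partition is: 3 block(s) of size 1, 1 block(s) of size 2.
In nonincreasing order the block sizes are [2, 1, 1, 1].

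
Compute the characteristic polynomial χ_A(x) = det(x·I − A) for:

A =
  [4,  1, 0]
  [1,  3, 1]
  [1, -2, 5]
x^3 - 12*x^2 + 48*x - 64

Expanding det(x·I − A) (e.g. by cofactor expansion or by noting that A is similar to its Jordan form J, which has the same characteristic polynomial as A) gives
  χ_A(x) = x^3 - 12*x^2 + 48*x - 64
which factors as (x - 4)^3. The eigenvalues (with algebraic multiplicities) are λ = 4 with multiplicity 3.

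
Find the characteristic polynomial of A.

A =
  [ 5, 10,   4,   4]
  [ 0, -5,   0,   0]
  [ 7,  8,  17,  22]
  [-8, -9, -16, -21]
x^4 + 4*x^3 - 26*x^2 - 60*x + 225

Expanding det(x·I − A) (e.g. by cofactor expansion or by noting that A is similar to its Jordan form J, which has the same characteristic polynomial as A) gives
  χ_A(x) = x^4 + 4*x^3 - 26*x^2 - 60*x + 225
which factors as (x - 3)^2*(x + 5)^2. The eigenvalues (with algebraic multiplicities) are λ = -5 with multiplicity 2, λ = 3 with multiplicity 2.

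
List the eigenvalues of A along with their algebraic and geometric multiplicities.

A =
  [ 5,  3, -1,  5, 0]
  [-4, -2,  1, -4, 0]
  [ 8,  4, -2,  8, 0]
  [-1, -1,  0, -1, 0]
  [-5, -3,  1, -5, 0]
λ = 0: alg = 5, geom = 3

Step 1 — factor the characteristic polynomial to read off the algebraic multiplicities:
  χ_A(x) = x^5

Step 2 — compute geometric multiplicities via the rank-nullity identity g(λ) = n − rank(A − λI):
  rank(A − (0)·I) = 2, so dim ker(A − (0)·I) = n − 2 = 3

Summary:
  λ = 0: algebraic multiplicity = 5, geometric multiplicity = 3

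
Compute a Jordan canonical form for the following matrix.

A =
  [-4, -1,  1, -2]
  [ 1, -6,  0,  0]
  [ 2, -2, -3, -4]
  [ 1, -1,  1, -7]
J_3(-5) ⊕ J_1(-5)

The characteristic polynomial is
  det(x·I − A) = x^4 + 20*x^3 + 150*x^2 + 500*x + 625 = (x + 5)^4

Eigenvalues and multiplicities (the geometric multiplicity of λ is n − rank(A − λI), which equals the number of Jordan blocks for λ):
  λ = -5: algebraic multiplicity = 4, geometric multiplicity = 2

Determining the block sizes for each eigenvalue:
  λ = -5: with am = 4 and gm = 2, the partition is not yet determined (e.g. several partitions of 4 into 2 parts exist). Let N = A − (-5)·I. Computing rank(N^1) = 2, rank(N^2) = 1, rank(N^3) = 0; the number of blocks of size ≥ j is rank(N^{j−1}) − rank(N^j), giving [2, 1, 1]. So we have 1 block(s) of size 3, 1 block(s) of size 1 → block sizes [3, 1]

Assembling the blocks gives a Jordan form
J =
  [-5,  1,  0,  0]
  [ 0, -5,  1,  0]
  [ 0,  0, -5,  0]
  [ 0,  0,  0, -5]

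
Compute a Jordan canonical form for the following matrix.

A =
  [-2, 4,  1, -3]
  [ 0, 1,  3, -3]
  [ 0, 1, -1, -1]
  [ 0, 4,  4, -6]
J_3(-2) ⊕ J_1(-2)

The characteristic polynomial is
  det(x·I − A) = x^4 + 8*x^3 + 24*x^2 + 32*x + 16 = (x + 2)^4

Eigenvalues and multiplicities (the geometric multiplicity of λ is n − rank(A − λI), which equals the number of Jordan blocks for λ):
  λ = -2: algebraic multiplicity = 4, geometric multiplicity = 2

Determining the block sizes for each eigenvalue:
  λ = -2: with am = 4 and gm = 2, the partition is not yet determined (e.g. several partitions of 4 into 2 parts exist). Let N = A − (-2)·I. Computing rank(N^1) = 2, rank(N^2) = 1, rank(N^3) = 0; the number of blocks of size ≥ j is rank(N^{j−1}) − rank(N^j), giving [2, 1, 1]. So we have 1 block(s) of size 3, 1 block(s) of size 1 → block sizes [3, 1]

Assembling the blocks gives a Jordan form
J =
  [-2,  1,  0,  0]
  [ 0, -2,  1,  0]
  [ 0,  0, -2,  0]
  [ 0,  0,  0, -2]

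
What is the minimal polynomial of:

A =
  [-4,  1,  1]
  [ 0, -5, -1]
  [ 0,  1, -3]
x^2 + 8*x + 16

The characteristic polynomial is χ_A(x) = (x + 4)^3, so the eigenvalues are known. The minimal polynomial is
  m_A(x) = Π_λ (x − λ)^{k_λ}
where k_λ is the size of the *largest* Jordan block for λ (equivalently, the smallest k with (A − λI)^k v = 0 for every generalised eigenvector v of λ).

  λ = -4: largest Jordan block has size 2, contributing (x + 4)^2

So m_A(x) = (x + 4)^2 = x^2 + 8*x + 16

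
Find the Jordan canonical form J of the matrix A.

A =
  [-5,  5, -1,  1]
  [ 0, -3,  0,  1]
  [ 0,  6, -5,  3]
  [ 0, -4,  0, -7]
J_2(-5) ⊕ J_2(-5)

The characteristic polynomial is
  det(x·I − A) = x^4 + 20*x^3 + 150*x^2 + 500*x + 625 = (x + 5)^4

Eigenvalues and multiplicities (the geometric multiplicity of λ is n − rank(A − λI), which equals the number of Jordan blocks for λ):
  λ = -5: algebraic multiplicity = 4, geometric multiplicity = 2

Determining the block sizes for each eigenvalue:
  λ = -5: with am = 4 and gm = 2, the partition is not yet determined (e.g. several partitions of 4 into 2 parts exist). Let N = A − (-5)·I. Computing rank(N^1) = 2, rank(N^2) = 0; the number of blocks of size ≥ j is rank(N^{j−1}) − rank(N^j), giving [2, 2]. So we have 2 block(s) of size 2 → block sizes [2, 2]

Assembling the blocks gives a Jordan form
J =
  [-5,  1,  0,  0]
  [ 0, -5,  0,  0]
  [ 0,  0, -5,  1]
  [ 0,  0,  0, -5]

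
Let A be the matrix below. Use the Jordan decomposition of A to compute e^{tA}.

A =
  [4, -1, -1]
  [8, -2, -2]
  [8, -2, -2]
e^{tA} =
  [4*t + 1, -t, -t]
  [8*t, 1 - 2*t, -2*t]
  [8*t, -2*t, 1 - 2*t]

Strategy: write A = P · J · P⁻¹ where J is a Jordan canonical form, so e^{tA} = P · e^{tJ} · P⁻¹, and e^{tJ} can be computed block-by-block.

A has Jordan form
J =
  [0, 1, 0]
  [0, 0, 0]
  [0, 0, 0]
(up to reordering of blocks).

Per-block formulas:
  For a 1×1 block at λ = 0: exp(t · [0]) = [e^(0t)].
  For a 2×2 Jordan block J_2(0): exp(t · J_2(0)) = e^(0t)·(I + t·N), where N is the 2×2 nilpotent shift.

After assembling e^{tJ} and conjugating by P, we get:

e^{tA} =
  [4*t + 1, -t, -t]
  [8*t, 1 - 2*t, -2*t]
  [8*t, -2*t, 1 - 2*t]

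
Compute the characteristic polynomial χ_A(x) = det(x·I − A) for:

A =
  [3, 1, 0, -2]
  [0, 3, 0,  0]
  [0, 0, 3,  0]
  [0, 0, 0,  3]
x^4 - 12*x^3 + 54*x^2 - 108*x + 81

Expanding det(x·I − A) (e.g. by cofactor expansion or by noting that A is similar to its Jordan form J, which has the same characteristic polynomial as A) gives
  χ_A(x) = x^4 - 12*x^3 + 54*x^2 - 108*x + 81
which factors as (x - 3)^4. The eigenvalues (with algebraic multiplicities) are λ = 3 with multiplicity 4.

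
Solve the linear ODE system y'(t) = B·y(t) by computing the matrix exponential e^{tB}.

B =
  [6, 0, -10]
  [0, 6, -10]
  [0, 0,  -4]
e^{tB} =
  [exp(6*t), 0, -exp(6*t) + exp(-4*t)]
  [0, exp(6*t), -exp(6*t) + exp(-4*t)]
  [0, 0, exp(-4*t)]

Strategy: write B = P · J · P⁻¹ where J is a Jordan canonical form, so e^{tB} = P · e^{tJ} · P⁻¹, and e^{tJ} can be computed block-by-block.

B has Jordan form
J =
  [-4, 0, 0]
  [ 0, 6, 0]
  [ 0, 0, 6]
(up to reordering of blocks).

Per-block formulas:
  For a 1×1 block at λ = 6: exp(t · [6]) = [e^(6t)].
  For a 1×1 block at λ = -4: exp(t · [-4]) = [e^(-4t)].

After assembling e^{tJ} and conjugating by P, we get:

e^{tB} =
  [exp(6*t), 0, -exp(6*t) + exp(-4*t)]
  [0, exp(6*t), -exp(6*t) + exp(-4*t)]
  [0, 0, exp(-4*t)]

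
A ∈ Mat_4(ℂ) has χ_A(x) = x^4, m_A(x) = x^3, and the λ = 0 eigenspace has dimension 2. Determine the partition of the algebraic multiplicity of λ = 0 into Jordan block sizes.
Block sizes for λ = 0: [3, 1]

Step 1 — from the characteristic polynomial, algebraic multiplicity of λ = 0 is 4. From dim ker(A − (0)·I) = 2, there are exactly 2 Jordan blocks for λ = 0.
Step 2 — from the minimal polynomial, the factor (x − 0)^3 tells us the largest block for λ = 0 has size 3.
Step 3 — with total size 4, 2 blocks, and largest block 3, the block sizes (in nonincreasing order) are [3, 1].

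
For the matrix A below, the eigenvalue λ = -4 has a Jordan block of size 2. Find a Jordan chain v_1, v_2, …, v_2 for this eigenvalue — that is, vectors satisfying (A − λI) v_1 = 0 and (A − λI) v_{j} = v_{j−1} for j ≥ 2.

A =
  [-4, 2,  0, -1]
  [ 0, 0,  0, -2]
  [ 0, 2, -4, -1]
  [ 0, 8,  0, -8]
A Jordan chain for λ = -4 of length 2:
v_1 = (2, 4, 2, 8)ᵀ
v_2 = (0, 1, 0, 0)ᵀ

Let N = A − (-4)·I. We want v_2 with N^2 v_2 = 0 but N^1 v_2 ≠ 0; then v_{j-1} := N · v_j for j = 2, …, 2.

Pick v_2 = (0, 1, 0, 0)ᵀ.
Then v_1 = N · v_2 = (2, 4, 2, 8)ᵀ.

Sanity check: (A − (-4)·I) v_1 = (0, 0, 0, 0)ᵀ = 0. ✓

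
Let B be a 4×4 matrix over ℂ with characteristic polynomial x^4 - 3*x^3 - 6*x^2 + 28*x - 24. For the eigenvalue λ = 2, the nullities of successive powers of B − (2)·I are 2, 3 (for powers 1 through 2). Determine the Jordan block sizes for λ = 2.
Block sizes for λ = 2: [2, 1]

From the dimensions of kernels of powers, the number of Jordan blocks of size at least j is d_j − d_{j−1} where d_j = dim ker(N^j) (with d_0 = 0). Computing the differences gives [2, 1].
The number of blocks of size exactly k is (#blocks of size ≥ k) − (#blocks of size ≥ k + 1), so the partition is: 1 block(s) of size 1, 1 block(s) of size 2.
In nonincreasing order the block sizes are [2, 1].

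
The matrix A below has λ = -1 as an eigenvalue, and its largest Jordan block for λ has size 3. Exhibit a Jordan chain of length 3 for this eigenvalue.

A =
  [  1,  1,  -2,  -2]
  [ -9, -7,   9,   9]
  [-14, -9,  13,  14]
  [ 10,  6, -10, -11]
A Jordan chain for λ = -1 of length 3:
v_1 = (3, 0, -3, 6)ᵀ
v_2 = (2, -9, -14, 10)ᵀ
v_3 = (1, 0, 0, 0)ᵀ

Let N = A − (-1)·I. We want v_3 with N^3 v_3 = 0 but N^2 v_3 ≠ 0; then v_{j-1} := N · v_j for j = 3, …, 2.

Pick v_3 = (1, 0, 0, 0)ᵀ.
Then v_2 = N · v_3 = (2, -9, -14, 10)ᵀ.
Then v_1 = N · v_2 = (3, 0, -3, 6)ᵀ.

Sanity check: (A − (-1)·I) v_1 = (0, 0, 0, 0)ᵀ = 0. ✓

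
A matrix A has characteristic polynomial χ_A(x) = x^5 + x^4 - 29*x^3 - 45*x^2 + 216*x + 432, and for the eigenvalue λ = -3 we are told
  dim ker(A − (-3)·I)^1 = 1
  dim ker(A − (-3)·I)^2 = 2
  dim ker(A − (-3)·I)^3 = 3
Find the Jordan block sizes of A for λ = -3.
Block sizes for λ = -3: [3]

From the dimensions of kernels of powers, the number of Jordan blocks of size at least j is d_j − d_{j−1} where d_j = dim ker(N^j) (with d_0 = 0). Computing the differences gives [1, 1, 1].
The number of blocks of size exactly k is (#blocks of size ≥ k) − (#blocks of size ≥ k + 1), so the partition is: 1 block(s) of size 3.
In nonincreasing order the block sizes are [3].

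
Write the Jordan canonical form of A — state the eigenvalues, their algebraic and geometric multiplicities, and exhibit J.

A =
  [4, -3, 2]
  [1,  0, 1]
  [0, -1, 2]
J_3(2)

The characteristic polynomial is
  det(x·I − A) = x^3 - 6*x^2 + 12*x - 8 = (x - 2)^3

Eigenvalues and multiplicities (the geometric multiplicity of λ is n − rank(A − λI), which equals the number of Jordan blocks for λ):
  λ = 2: algebraic multiplicity = 3, geometric multiplicity = 1

Determining the block sizes for each eigenvalue:
  λ = 2: one block (gm = 1), so the single block has size am = 3 → block sizes [3]

Assembling the blocks gives a Jordan form
J =
  [2, 1, 0]
  [0, 2, 1]
  [0, 0, 2]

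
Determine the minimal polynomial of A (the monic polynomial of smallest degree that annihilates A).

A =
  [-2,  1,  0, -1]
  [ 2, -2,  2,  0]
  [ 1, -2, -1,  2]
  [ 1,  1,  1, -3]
x^3 + 6*x^2 + 12*x + 8

The characteristic polynomial is χ_A(x) = (x + 2)^4, so the eigenvalues are known. The minimal polynomial is
  m_A(x) = Π_λ (x − λ)^{k_λ}
where k_λ is the size of the *largest* Jordan block for λ (equivalently, the smallest k with (A − λI)^k v = 0 for every generalised eigenvector v of λ).

  λ = -2: largest Jordan block has size 3, contributing (x + 2)^3

So m_A(x) = (x + 2)^3 = x^3 + 6*x^2 + 12*x + 8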